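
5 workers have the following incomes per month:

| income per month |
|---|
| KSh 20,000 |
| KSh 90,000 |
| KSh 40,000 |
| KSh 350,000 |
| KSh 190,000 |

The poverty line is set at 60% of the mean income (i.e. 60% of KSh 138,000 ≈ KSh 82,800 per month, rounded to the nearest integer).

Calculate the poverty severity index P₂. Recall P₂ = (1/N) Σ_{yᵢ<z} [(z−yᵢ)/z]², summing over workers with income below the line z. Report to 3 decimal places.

0.168

Poor units: KSh 20,000, KSh 40,000 (q = 2 of N = 5).
Gap ratios (z−y)/z: (82800−20000)/82800 = 0.7585; (82800−40000)/82800 = 0.5169.
Squared: 0.5753; 0.2672.
Sum = 0.842447; P₂ = 0.842447 / 5 = 0.168.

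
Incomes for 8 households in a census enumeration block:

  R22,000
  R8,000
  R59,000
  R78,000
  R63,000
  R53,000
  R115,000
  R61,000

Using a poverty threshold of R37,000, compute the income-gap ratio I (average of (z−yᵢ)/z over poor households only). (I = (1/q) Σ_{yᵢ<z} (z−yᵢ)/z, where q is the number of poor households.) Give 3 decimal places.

Below z: R8,000, R22,000 (q = 2 of N = 8).
Shortfall ratios (z−y)/z: 0.7838, 0.4054; sum = 1.189189.
I averages over the q = 2 poor units only: 1.189189 / 2 = 0.595.

0.595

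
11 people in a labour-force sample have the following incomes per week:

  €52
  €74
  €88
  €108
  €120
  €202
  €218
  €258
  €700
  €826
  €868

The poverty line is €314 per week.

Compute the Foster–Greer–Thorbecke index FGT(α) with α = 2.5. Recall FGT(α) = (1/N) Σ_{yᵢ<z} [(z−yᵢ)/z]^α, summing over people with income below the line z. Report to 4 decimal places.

0.2160

Poor units: €52, €74, €88, €108, €120, €202, €218, €258 (q = 8 of N = 11).
Normalized shortfalls: (314−52)/314 = 0.8344; (314−74)/314 = 0.7643; (314−88)/314 = 0.7197; (314−108)/314 = 0.6561; (314−120)/314 = 0.6178; (314−202)/314 = 0.3567; (314−218)/314 = 0.3057; (314−258)/314 = 0.1783.
Raised to α = 2.5: 0.63596; 0.51074; 0.43949; 0.34861; 0.30004; 0.07598; 0.05168; 0.01343.
Sum = 2.375945; FGT(2.5) = 2.375945 / 11 = 0.2160.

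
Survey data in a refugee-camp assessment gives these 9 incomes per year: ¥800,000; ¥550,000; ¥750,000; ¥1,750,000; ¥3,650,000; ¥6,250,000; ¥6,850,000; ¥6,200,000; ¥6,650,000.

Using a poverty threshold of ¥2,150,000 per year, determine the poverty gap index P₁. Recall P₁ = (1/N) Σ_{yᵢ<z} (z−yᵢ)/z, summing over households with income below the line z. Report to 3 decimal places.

Below z: ¥550,000, ¥750,000, ¥800,000, ¥1,750,000 (q = 4 of N = 9).
Gap ratios (z−y)/z: (2150000−550000)/2150000 = 0.7442; (2150000−750000)/2150000 = 0.6512; (2150000−800000)/2150000 = 0.6279; (2150000−1750000)/2150000 = 0.1860.
Σ = 2.209302. Dividing by the full population N = 9 gives P₁ = 0.245.

0.245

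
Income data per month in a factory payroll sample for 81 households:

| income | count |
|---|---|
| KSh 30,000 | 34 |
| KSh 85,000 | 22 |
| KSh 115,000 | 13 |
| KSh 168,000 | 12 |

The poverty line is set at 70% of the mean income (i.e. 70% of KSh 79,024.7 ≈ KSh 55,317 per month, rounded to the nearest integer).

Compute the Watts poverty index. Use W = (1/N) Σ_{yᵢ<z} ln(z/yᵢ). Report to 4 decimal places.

0.2568

Below z: 34×KSh 30,000 (q = 34 of N = 81).
ln(z/y) terms: ln(55317/30000) = 0.6119 (×34).
W = 20.804018 / 81 = 0.2568.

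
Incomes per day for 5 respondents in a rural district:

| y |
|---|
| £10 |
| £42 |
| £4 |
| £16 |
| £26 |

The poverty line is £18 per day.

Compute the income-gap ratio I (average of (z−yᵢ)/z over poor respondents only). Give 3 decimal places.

0.444

Below the line: £4, £10, £16 (q = 3 of N = 5).
Shortfall ratios (z−y)/z: 0.7778, 0.4444, 0.1111; sum = 1.333333.
I averages over the q = 3 poor units only: 1.333333 / 3 = 0.444.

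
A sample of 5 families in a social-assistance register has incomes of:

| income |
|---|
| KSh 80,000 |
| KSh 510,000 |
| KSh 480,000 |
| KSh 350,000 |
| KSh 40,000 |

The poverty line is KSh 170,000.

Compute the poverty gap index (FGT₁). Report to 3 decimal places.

Poor units: KSh 40,000, KSh 80,000 (q = 2 of N = 5).
Shortfall ratios: (170000−40000)/170000 = 0.7647; (170000−80000)/170000 = 0.5294.
Σ = 1.294118. Dividing by the full population N = 5 gives P₁ = 0.259.

0.259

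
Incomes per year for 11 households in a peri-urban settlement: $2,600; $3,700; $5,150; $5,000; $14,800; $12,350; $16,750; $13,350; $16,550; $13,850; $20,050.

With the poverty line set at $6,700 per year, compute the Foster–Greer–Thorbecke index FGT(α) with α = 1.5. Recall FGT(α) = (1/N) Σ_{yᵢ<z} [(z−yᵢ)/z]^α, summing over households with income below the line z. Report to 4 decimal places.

0.0925

Poor units: $2,600, $3,700, $5,000, $5,150 (q = 4 of N = 11).
Gap ratios (z−y)/z: (6700−2600)/6700 = 0.6119; (6700−3700)/6700 = 0.4478; (6700−5000)/6700 = 0.2537; (6700−5150)/6700 = 0.2313.
Raised to α = 1.5: 0.47870; 0.29962; 0.12781; 0.11127.
Sum = 1.017400; FGT(1.5) = 1.017400 / 11 = 0.0925.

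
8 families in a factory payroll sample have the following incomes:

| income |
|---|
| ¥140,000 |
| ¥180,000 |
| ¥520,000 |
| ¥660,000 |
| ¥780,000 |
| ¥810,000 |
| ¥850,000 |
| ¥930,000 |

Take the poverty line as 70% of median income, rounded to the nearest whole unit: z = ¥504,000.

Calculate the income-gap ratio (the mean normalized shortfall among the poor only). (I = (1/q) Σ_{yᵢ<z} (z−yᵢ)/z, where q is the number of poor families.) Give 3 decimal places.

0.683

Below z: ¥140,000, ¥180,000 (q = 2 of N = 8).
Relative gaps: 0.7222, 0.6429; sum = 1.365079.
I averages over the q = 2 poor units only: 1.365079 / 2 = 0.683.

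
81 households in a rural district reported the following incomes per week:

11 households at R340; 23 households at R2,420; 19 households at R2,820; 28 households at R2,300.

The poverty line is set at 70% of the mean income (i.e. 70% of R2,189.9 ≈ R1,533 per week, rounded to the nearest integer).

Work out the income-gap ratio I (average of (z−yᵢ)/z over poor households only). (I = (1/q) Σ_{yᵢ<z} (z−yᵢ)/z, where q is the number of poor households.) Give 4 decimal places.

Below z: 11×R340 (q = 11 of N = 81).
Shortfall ratios (z−y)/z: 0.7782 (×11); sum = 8.560339.
I averages over the q = 11 poor units only: 8.560339 / 11 = 0.7782.

0.7782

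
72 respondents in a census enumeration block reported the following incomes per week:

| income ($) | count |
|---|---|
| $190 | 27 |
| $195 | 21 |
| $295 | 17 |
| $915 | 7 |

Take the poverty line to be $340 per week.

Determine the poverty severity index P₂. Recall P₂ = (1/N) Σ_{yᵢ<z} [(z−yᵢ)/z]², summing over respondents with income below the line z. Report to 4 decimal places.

Poor units: 27×$190, 21×$195, 17×$295 (q = 65 of N = 72).
Gap ratios (z−y)/z: (340−190)/340 = 0.4412 (×27); (340−195)/340 = 0.4265 (×21); (340−295)/340 = 0.1324 (×17).
Squared: 0.1946 (×27); 0.1819 (×21); 0.0175 (×17).
Sum = 9.372405; P₂ = 9.372405 / 72 = 0.1302.

0.1302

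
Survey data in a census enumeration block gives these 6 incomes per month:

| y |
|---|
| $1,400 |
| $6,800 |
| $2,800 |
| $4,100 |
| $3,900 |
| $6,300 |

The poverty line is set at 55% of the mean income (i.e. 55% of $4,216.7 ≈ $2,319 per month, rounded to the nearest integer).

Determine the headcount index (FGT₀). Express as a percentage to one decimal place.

1 of the 6 workers have income below $2,319.
H = 1/6 = 16.7%.

16.7%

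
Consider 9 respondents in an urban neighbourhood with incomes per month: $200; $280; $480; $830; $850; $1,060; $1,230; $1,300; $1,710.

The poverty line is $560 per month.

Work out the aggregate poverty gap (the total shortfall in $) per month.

Below z: $200, $280, $480 (q = 3 of N = 9).
Individual gaps: 560−200 = 360; 560−280 = 280; 560−480 = 80.
Aggregate gap = $720.

$720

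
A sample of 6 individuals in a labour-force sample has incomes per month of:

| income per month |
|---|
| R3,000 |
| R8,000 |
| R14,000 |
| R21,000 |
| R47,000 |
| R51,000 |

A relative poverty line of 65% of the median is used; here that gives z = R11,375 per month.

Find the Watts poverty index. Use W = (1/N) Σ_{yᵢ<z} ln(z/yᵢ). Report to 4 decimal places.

0.2808

Below the line: R3,000, R8,000 (q = 2 of N = 6).
ln(z/y) terms: ln(11375/3000) = 1.3328; ln(11375/8000) = 0.3520.
W = 1.684782 / 6 = 0.2808.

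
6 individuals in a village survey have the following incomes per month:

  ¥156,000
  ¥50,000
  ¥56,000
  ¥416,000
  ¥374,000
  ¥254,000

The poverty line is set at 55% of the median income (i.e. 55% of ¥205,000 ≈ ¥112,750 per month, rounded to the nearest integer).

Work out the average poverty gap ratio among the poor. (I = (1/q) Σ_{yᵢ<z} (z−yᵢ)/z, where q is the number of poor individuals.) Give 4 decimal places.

Poor units: ¥50,000, ¥56,000 (q = 2 of N = 6).
Shortfall ratios (z−y)/z: 0.5565, 0.5033; sum = 1.059867.
I averages over the q = 2 poor units only: 1.059867 / 2 = 0.5299.

0.5299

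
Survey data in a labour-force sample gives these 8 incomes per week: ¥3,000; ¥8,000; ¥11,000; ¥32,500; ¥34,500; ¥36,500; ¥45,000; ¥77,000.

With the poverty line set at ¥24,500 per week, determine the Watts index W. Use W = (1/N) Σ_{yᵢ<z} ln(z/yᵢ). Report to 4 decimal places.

Incomes under z: ¥3,000, ¥8,000, ¥11,000 (q = 3 of N = 8).
Log gaps: ln(24500/3000) = 2.1001; ln(24500/8000) = 1.1192; ln(24500/11000) = 0.8008.
W = 4.020070 / 8 = 0.5025.

0.5025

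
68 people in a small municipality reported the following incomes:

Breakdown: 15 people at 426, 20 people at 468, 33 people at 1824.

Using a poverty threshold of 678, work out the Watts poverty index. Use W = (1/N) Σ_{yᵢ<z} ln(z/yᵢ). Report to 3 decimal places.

0.212

Below z: 15×426, 20×468 (q = 35 of N = 68).
Log gaps: ln(678/426) = 0.4647 (×15); ln(678/468) = 0.3707 (×20).
W = 14.384199 / 68 = 0.212.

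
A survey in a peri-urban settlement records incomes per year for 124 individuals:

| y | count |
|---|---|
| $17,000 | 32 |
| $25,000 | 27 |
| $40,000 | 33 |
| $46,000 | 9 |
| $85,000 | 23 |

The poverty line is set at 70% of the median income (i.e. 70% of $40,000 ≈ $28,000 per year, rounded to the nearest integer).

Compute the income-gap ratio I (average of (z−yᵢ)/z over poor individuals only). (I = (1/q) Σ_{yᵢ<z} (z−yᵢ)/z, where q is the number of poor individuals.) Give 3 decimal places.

0.262

Incomes under z: 32×$17,000, 27×$25,000 (q = 59 of N = 124).
Relative gaps: 0.3929 (×32), 0.1071 (×27); sum = 15.464286.
The income-gap ratio divides by q (the poor only): 15.464286 / 59 = 0.262.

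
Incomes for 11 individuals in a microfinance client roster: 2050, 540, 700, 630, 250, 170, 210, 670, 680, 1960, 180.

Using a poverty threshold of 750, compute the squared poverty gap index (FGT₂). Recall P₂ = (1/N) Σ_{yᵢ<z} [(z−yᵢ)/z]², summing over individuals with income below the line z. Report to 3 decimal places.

0.206

Below z: 170, 180, 210, 250, 540, 630, 670, 680, 700 (q = 9 of N = 11).
Normalized shortfalls: (750−170)/750 = 0.7733; (750−180)/750 = 0.7600; (750−210)/750 = 0.7200; (750−250)/750 = 0.6667; (750−540)/750 = 0.2800; (750−630)/750 = 0.1600; (750−670)/750 = 0.1067; (750−680)/750 = 0.0933; (750−700)/750 = 0.0667.
Squared: 0.5980; 0.5776; 0.5184; 0.4444; 0.0784; 0.0256; 0.0114; 0.0087; 0.0044.
Sum = 2.267022; P₂ = 2.267022 / 11 = 0.206.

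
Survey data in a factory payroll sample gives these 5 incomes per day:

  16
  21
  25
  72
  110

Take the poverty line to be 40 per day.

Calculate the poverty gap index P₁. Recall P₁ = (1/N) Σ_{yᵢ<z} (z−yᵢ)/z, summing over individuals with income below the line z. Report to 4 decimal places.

Below the line: 16, 21, 25 (q = 3 of N = 5).
Relative gaps: (40−16)/40 = 0.6000; (40−21)/40 = 0.4750; (40−25)/40 = 0.3750.
Sum of shortfalls = 1.450000; P₁ averages over all N: 1.450000 / 5 = 0.2900.

0.2900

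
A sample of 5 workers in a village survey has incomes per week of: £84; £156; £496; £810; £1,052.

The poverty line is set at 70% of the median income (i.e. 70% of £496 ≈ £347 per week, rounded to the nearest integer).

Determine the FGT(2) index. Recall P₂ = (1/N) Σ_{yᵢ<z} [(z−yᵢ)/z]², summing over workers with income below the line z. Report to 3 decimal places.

Poor units: £84, £156 (q = 2 of N = 5).
Normalized shortfalls: (347−84)/347 = 0.7579; (347−156)/347 = 0.5504.
Squared: 0.5745; 0.3030.
Sum = 0.877426; P₂ = 0.877426 / 5 = 0.175.

0.175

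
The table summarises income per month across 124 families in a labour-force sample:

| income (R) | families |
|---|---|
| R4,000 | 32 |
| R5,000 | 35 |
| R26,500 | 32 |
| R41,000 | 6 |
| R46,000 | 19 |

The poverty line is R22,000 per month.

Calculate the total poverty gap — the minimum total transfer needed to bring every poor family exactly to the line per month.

R1,171,000

Below z: 32×R4,000, 35×R5,000 (q = 67 of N = 124).
Individual gaps: 32×(22000−4000) = 576000; 35×(22000−5000) = 595000.
Aggregate gap = R1,171,000.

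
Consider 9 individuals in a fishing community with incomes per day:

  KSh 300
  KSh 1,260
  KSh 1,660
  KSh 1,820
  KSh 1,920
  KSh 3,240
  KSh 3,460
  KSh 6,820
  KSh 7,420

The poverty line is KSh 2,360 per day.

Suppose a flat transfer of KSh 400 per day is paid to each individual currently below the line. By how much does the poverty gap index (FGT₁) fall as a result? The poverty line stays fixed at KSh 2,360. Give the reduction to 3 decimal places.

Before: below the line — KSh 300, KSh 1,260, KSh 1,660, KSh 1,820, KSh 1,920; poverty gap index (FGT₁) = 0.22787.
After the KSh 400 transfer: below the line — KSh 700, KSh 1,660, KSh 2,060, KSh 2,220, KSh 2,320; poverty gap index (FGT₁) = 0.13371.
Reduction = 0.22787 − 0.13371 = 0.094.

0.094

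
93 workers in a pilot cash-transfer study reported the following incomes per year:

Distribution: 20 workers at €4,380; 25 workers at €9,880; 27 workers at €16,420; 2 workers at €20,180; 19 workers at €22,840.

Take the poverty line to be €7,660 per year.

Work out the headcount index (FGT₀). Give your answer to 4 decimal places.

0.2151

20 of the 93 workers have income below €7,660.
H = 20/93 = 0.2151.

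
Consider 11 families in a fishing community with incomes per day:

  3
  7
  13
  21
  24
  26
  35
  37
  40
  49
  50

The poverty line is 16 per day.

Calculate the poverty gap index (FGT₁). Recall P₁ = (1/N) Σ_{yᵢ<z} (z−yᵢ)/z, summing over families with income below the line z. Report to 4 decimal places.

0.1420

Below the line: 3, 7, 13 (q = 3 of N = 11).
Shortfall ratios: (16−3)/16 = 0.8125; (16−7)/16 = 0.5625; (16−13)/16 = 0.1875.
Sum of shortfalls = 1.562500; P₁ averages over all N: 1.562500 / 11 = 0.1420.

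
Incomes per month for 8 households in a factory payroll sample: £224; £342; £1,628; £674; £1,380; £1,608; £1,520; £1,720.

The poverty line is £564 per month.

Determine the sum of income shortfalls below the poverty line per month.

Incomes under z: £224, £342 (q = 2 of N = 8).
Individual gaps: 564−224 = 340; 564−342 = 222.
Aggregate gap = £562.

£562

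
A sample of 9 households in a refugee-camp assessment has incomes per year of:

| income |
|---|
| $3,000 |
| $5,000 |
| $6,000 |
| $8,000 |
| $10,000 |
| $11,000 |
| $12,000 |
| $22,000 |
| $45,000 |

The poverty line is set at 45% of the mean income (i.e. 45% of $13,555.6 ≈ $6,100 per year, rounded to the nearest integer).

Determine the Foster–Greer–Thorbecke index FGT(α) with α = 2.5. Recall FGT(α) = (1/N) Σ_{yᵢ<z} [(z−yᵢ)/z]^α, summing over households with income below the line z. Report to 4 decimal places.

0.0220

Poor units: $3,000, $5,000, $6,000 (q = 3 of N = 9).
Shortfall ratios: (6100−3000)/6100 = 0.5082; (6100−5000)/6100 = 0.1803; (6100−6000)/6100 = 0.0164.
Raised to α = 2.5: 0.18411; 0.01381; 0.00003.
Sum = 0.197954; FGT(2.5) = 0.197954 / 9 = 0.0220.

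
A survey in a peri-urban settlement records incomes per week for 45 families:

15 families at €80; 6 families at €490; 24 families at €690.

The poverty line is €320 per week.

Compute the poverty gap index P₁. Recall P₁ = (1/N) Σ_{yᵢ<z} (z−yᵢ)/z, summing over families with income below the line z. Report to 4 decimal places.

0.2500

Poor units: 15×€80 (q = 15 of N = 45).
Normalized shortfalls: (320−80)/320 = 0.7500 (×15).
Sum of shortfalls = 11.250000; P₁ averages over all N: 11.250000 / 45 = 0.2500.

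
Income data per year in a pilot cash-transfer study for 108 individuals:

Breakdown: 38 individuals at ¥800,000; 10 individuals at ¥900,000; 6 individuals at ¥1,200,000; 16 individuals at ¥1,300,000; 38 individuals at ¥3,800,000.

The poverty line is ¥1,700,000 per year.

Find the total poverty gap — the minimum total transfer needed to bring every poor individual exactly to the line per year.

Below z: 38×¥800,000, 10×¥900,000, 6×¥1,200,000, 16×¥1,300,000 (q = 70 of N = 108).
Individual gaps: 38×(1700000−800000) = 34200000; 10×(1700000−900000) = 8000000; 6×(1700000−1200000) = 3000000; 16×(1700000−1300000) = 6400000.
Aggregate gap = ¥51,600,000.

¥51,600,000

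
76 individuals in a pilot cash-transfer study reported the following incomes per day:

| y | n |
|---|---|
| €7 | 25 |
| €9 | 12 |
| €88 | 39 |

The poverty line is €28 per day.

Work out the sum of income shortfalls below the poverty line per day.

€753

Below z: 25×€7, 12×€9 (q = 37 of N = 76).
Individual gaps: 25×(28−7) = 525; 12×(28−9) = 228.
Aggregate gap = €753.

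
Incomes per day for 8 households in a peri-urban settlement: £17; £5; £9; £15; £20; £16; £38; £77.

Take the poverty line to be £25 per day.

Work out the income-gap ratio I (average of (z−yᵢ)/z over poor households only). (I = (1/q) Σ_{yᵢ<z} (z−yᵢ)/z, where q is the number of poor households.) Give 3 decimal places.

0.453

Incomes under z: £5, £9, £15, £16, £17, £20 (q = 6 of N = 8).
Relative gaps: 0.8000, 0.6400, 0.4000, 0.3600, 0.3200, 0.2000; sum = 2.720000.
The income-gap ratio divides by q (the poor only): 2.720000 / 6 = 0.453.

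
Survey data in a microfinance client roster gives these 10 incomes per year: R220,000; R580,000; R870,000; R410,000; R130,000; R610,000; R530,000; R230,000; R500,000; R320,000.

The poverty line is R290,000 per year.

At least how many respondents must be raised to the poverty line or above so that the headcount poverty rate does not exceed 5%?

Currently q = 3 of N = 10 are below the line (H = 0.300).
A headcount ratio of at most 5% allows at most ⌊0.05 × 10⌋ = 0 poor respondents.
So at least 3 − 0 = 3 must be lifted.

3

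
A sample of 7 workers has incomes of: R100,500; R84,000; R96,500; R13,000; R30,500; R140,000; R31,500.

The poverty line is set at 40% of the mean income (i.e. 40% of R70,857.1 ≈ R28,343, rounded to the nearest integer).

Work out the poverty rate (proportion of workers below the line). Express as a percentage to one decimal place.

14.3%

1 of the 7 workers have income below R28,343.
H = 1/7 = 14.3%.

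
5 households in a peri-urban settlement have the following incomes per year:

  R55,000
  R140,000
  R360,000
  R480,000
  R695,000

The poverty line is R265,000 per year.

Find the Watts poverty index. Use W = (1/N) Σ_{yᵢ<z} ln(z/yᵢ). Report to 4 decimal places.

0.4421

Below the line: R55,000, R140,000 (q = 2 of N = 5).
Log gaps: ln(265000/55000) = 1.5724; ln(265000/140000) = 0.6381.
W = 2.210484 / 5 = 0.4421.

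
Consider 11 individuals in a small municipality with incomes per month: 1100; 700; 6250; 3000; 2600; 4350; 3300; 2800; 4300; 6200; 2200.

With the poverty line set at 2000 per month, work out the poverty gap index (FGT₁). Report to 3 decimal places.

0.100

Incomes under z: 700, 1100 (q = 2 of N = 11).
Normalized shortfalls: (2000−700)/2000 = 0.6500; (2000−1100)/2000 = 0.4500.
Sum of shortfalls = 1.100000; P₁ averages over all N: 1.100000 / 11 = 0.100.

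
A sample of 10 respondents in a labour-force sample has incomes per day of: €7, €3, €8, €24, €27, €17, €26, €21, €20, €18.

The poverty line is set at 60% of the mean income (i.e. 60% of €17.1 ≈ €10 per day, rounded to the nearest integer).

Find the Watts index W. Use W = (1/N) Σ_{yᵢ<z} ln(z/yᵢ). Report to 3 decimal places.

Poor units: €3, €7, €8 (q = 3 of N = 10).
ln(z/y) terms: ln(10/3) = 1.2040; ln(10/7) = 0.3567; ln(10/8) = 0.2231.
W = 1.783791 / 10 = 0.178.

0.178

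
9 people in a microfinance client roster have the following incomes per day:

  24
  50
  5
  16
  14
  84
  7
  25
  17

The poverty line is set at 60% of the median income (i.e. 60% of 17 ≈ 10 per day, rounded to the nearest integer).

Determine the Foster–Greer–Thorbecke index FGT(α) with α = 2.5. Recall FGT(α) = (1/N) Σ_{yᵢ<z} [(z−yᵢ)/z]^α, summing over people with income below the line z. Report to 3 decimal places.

0.025

Below z: 5, 7 (q = 2 of N = 9).
Shortfall ratios: (10−5)/10 = 0.5000; (10−7)/10 = 0.3000.
Raised to α = 2.5: 0.17678; 0.04930.
Sum = 0.226072; FGT(2.5) = 0.226072 / 9 = 0.025.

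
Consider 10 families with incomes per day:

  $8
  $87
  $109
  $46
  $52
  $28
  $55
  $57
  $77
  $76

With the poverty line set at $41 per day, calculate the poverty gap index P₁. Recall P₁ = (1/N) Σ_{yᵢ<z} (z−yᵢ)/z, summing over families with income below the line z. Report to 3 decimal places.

Below z: $8, $28 (q = 2 of N = 10).
Gap ratios (z−y)/z: (41−8)/41 = 0.8049; (41−28)/41 = 0.3171.
Σ = 1.121951. Dividing by the full population N = 10 gives P₁ = 0.112.

0.112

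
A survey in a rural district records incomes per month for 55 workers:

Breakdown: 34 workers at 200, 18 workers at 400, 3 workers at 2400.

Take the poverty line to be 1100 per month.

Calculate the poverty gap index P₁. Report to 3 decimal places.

Below z: 34×200, 18×400 (q = 52 of N = 55).
Gap ratios (z−y)/z: (1100−200)/1100 = 0.8182 (×34); (1100−400)/1100 = 0.6364 (×18).
Sum of shortfalls = 39.272727; P₁ averages over all N: 39.272727 / 55 = 0.714.

0.714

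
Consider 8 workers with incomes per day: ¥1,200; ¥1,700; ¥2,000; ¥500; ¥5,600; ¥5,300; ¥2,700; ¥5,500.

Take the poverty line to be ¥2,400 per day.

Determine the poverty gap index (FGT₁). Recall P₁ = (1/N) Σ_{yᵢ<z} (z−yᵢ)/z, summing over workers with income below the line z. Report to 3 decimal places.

0.219

Below z: ¥500, ¥1,200, ¥1,700, ¥2,000 (q = 4 of N = 8).
Shortfall ratios: (2400−500)/2400 = 0.7917; (2400−1200)/2400 = 0.5000; (2400−1700)/2400 = 0.2917; (2400−2000)/2400 = 0.1667.
Sum of shortfalls = 1.750000; P₁ averages over all N: 1.750000 / 8 = 0.219.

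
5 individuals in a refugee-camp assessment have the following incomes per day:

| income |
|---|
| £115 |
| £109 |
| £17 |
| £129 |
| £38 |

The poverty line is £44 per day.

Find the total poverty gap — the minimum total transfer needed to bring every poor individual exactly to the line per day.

Below the line: £17, £38 (q = 2 of N = 5).
Individual gaps: 44−17 = 27; 44−38 = 6.
Aggregate gap = £33.

£33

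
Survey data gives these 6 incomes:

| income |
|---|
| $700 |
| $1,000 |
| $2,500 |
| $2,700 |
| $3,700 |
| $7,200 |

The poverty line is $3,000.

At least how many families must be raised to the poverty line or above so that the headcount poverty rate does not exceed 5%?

Currently q = 4 of N = 6 are below the line (H = 0.667).
A headcount ratio of at most 5% allows at most ⌊0.05 × 6⌋ = 0 poor families.
So at least 4 − 0 = 4 must be lifted.

4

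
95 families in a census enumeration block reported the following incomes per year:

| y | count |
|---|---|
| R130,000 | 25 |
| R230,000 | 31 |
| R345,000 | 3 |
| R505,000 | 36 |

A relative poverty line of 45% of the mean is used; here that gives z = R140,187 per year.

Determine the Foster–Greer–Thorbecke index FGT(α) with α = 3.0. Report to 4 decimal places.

0.0001

Poor units: 25×R130,000 (q = 25 of N = 95).
Relative gaps: (140187−130000)/140187 = 0.0727 (×25).
Raised to α = 3.0: 0.00038 (×25).
Sum = 0.009593; FGT(3.0) = 0.009593 / 95 = 0.0001.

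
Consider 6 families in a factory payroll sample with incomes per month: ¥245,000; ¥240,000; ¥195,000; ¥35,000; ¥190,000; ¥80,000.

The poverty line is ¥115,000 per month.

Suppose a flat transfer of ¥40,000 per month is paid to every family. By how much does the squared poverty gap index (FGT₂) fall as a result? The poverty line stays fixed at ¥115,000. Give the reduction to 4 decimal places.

0.0759

Before: below the line — ¥35,000, ¥80,000; squared poverty gap index (FGT₂) = 0.096093.
After the ¥40,000 transfer: below the line — ¥75,000; squared poverty gap index (FGT₂) = 0.020164.
Reduction = 0.096093 − 0.020164 = 0.0759.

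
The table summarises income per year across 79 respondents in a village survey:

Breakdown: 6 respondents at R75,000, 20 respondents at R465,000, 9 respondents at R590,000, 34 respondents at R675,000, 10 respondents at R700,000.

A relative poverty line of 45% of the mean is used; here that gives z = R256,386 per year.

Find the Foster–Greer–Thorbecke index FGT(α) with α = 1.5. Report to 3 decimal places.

0.045

Below z: 6×R75,000 (q = 6 of N = 79).
Shortfall ratios: (256386−75000)/256386 = 0.7075 (×6).
Raised to α = 1.5: 0.59506 (×6).
Sum = 3.570388; FGT(1.5) = 3.570388 / 79 = 0.045.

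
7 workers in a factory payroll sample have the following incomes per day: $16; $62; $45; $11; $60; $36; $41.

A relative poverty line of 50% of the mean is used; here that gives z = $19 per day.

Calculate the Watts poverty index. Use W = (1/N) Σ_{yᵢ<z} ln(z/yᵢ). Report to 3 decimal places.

0.103

Below z: $11, $16 (q = 2 of N = 7).
ln(z/y) terms: ln(19/11) = 0.5465; ln(19/16) = 0.1719.
W = 0.718394 / 7 = 0.103.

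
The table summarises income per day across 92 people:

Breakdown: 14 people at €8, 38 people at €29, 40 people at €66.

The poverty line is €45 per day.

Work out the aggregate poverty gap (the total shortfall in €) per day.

Poor units: 14×€8, 38×€29 (q = 52 of N = 92).
Individual gaps: 14×(45−8) = 518; 38×(45−29) = 608.
Aggregate gap = €1,126.

€1,126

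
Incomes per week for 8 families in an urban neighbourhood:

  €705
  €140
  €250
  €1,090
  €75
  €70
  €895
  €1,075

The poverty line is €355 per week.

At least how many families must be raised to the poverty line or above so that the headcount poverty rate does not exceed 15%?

Currently q = 4 of N = 8 are below the line (H = 0.500).
A headcount ratio of at most 15% allows at most ⌊0.15 × 8⌋ = 1 poor families.
So at least 4 − 1 = 3 must be lifted.

3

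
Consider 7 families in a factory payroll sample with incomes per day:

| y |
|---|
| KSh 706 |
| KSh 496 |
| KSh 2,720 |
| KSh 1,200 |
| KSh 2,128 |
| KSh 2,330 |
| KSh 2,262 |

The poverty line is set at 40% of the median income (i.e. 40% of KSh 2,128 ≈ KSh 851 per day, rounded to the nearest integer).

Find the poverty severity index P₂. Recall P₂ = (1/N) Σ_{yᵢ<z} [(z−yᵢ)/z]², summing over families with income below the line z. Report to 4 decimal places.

0.0290

Poor units: KSh 496, KSh 706 (q = 2 of N = 7).
Gap ratios (z−y)/z: (851−496)/851 = 0.4172; (851−706)/851 = 0.1704.
Squared: 0.1740; 0.0290.
Sum = 0.203051; P₂ = 0.203051 / 7 = 0.0290.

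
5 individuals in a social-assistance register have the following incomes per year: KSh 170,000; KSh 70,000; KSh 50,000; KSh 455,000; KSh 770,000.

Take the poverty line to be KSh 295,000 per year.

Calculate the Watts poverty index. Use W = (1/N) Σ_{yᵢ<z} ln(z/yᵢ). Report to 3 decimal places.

Below the line: KSh 50,000, KSh 70,000, KSh 170,000 (q = 3 of N = 5).
Log gaps: ln(295000/50000) = 1.7750; ln(295000/70000) = 1.4385; ln(295000/170000) = 0.5512.
W = 3.764609 / 5 = 0.753.

0.753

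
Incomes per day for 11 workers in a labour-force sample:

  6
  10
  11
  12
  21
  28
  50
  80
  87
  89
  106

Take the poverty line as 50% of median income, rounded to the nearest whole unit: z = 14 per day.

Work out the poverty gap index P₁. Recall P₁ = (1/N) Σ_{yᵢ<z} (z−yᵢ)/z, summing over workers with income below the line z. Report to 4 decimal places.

0.1104

Poor units: 6, 10, 11, 12 (q = 4 of N = 11).
Shortfall ratios: (14−6)/14 = 0.5714; (14−10)/14 = 0.2857; (14−11)/14 = 0.2143; (14−12)/14 = 0.1429.
Sum of shortfalls = 1.214286; P₁ averages over all N: 1.214286 / 11 = 0.1104.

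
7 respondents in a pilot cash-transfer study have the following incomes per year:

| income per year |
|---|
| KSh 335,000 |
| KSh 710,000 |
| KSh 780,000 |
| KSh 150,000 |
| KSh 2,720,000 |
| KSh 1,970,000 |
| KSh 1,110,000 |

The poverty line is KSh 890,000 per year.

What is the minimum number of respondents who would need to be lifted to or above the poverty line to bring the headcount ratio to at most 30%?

2

Currently q = 4 of N = 7 are below the line (H = 0.571).
A headcount ratio of at most 30% allows at most ⌊0.30 × 7⌋ = 2 poor respondents.
So at least 4 − 2 = 2 must be lifted.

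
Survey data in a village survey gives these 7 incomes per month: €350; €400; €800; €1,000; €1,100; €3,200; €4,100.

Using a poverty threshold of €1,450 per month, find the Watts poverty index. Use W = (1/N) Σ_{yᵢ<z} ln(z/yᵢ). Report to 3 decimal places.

Below the line: €350, €400, €800, €1,000, €1,100 (q = 5 of N = 7).
Log shortfalls: ln(1450/350) = 1.4214; ln(1450/400) = 1.2879; ln(1450/800) = 0.5947; ln(1450/1000) = 0.3716; ln(1450/1100) = 0.2763.
W = 3.951764 / 7 = 0.565.

0.565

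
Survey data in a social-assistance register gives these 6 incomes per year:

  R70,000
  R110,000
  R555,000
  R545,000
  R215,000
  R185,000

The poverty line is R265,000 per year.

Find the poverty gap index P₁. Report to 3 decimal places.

0.302

Poor units: R70,000, R110,000, R185,000, R215,000 (q = 4 of N = 6).
Gap ratios (z−y)/z: (265000−70000)/265000 = 0.7358; (265000−110000)/265000 = 0.5849; (265000−185000)/265000 = 0.3019; (265000−215000)/265000 = 0.1887.
Σ = 1.811321. Dividing by the full population N = 6 gives P₁ = 0.302.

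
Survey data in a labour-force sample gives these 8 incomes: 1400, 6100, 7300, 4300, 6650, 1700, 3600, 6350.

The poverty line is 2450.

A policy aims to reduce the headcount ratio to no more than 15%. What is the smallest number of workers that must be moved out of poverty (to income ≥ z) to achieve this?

Currently q = 2 of N = 8 are below the line (H = 0.250).
A headcount ratio of at most 15% allows at most ⌊0.15 × 8⌋ = 1 poor workers.
So at least 2 − 1 = 1 must be lifted.

1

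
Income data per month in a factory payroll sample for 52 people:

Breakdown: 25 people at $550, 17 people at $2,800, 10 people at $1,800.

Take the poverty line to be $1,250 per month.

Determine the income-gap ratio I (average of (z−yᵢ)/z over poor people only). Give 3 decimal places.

0.560

Poor units: 25×$550 (q = 25 of N = 52).
Shortfall ratios (z−y)/z: 0.5600 (×25); sum = 14.000000.
I averages over the q = 25 poor units only: 14.000000 / 25 = 0.560.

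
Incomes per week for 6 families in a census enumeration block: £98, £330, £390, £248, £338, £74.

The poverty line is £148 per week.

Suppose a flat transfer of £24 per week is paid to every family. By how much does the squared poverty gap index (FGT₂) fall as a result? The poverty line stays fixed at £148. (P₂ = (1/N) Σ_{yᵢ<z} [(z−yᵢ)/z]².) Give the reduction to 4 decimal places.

Before: below the line — £74, £98; squared poverty gap index (FGT₂) = 0.060689.
After the £24 transfer: below the line — £98, £122; squared poverty gap index (FGT₂) = 0.024166.
Reduction = 0.060689 − 0.024166 = 0.0365.

0.0365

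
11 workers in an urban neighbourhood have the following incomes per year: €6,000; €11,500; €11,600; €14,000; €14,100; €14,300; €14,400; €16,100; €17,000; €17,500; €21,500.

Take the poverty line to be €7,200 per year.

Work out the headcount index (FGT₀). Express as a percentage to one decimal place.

9.1%

1 of the 11 workers have income below €7,200.
H = 1/11 = 9.1%.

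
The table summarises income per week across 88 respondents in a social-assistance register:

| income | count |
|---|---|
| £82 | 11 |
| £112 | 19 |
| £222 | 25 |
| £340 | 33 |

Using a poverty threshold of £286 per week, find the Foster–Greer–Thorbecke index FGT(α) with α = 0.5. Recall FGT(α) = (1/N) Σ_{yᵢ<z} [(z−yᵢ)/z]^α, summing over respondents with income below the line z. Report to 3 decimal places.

0.408

Poor units: 11×£82, 19×£112, 25×£222 (q = 55 of N = 88).
Relative gaps: (286−82)/286 = 0.7133 (×11); (286−112)/286 = 0.6084 (×19); (286−222)/286 = 0.2238 (×25).
Raised to α = 0.5: 0.84456 (×11); 0.77999 (×19); 0.47305 (×25).
Sum = 35.936339; FGT(0.5) = 35.936339 / 88 = 0.408.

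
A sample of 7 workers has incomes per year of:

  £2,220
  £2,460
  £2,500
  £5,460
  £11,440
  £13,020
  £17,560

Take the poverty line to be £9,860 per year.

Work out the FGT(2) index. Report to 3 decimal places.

0.274

Poor units: £2,220, £2,460, £2,500, £5,460 (q = 4 of N = 7).
Normalized shortfalls: (9860−2220)/9860 = 0.7748; (9860−2460)/9860 = 0.7505; (9860−2500)/9860 = 0.7465; (9860−5460)/9860 = 0.4462.
Squared: 0.6004; 0.5633; 0.5572; 0.1991.
Sum = 1.919975; P₂ = 1.919975 / 7 = 0.274.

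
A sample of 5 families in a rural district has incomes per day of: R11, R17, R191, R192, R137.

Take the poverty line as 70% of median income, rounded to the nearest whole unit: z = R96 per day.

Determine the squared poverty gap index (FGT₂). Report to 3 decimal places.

0.292

Below the line: R11, R17 (q = 2 of N = 5).
Gap ratios (z−y)/z: (96−11)/96 = 0.8854; (96−17)/96 = 0.8229.
Squared: 0.7840; 0.6772.
Sum = 1.461155; P₂ = 1.461155 / 5 = 0.292.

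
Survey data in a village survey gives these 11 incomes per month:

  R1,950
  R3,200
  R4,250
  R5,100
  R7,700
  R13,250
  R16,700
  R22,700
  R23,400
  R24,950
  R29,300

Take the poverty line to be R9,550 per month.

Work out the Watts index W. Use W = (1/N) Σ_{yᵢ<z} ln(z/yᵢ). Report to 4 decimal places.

Below the line: R1,950, R3,200, R4,250, R5,100, R7,700 (q = 5 of N = 11).
Log gaps: ln(9550/1950) = 1.5887; ln(9550/3200) = 1.0934; ln(9550/4250) = 0.8096; ln(9550/5100) = 0.6273; ln(9550/7700) = 0.2153.
W = 4.334346 / 11 = 0.3940.

0.3940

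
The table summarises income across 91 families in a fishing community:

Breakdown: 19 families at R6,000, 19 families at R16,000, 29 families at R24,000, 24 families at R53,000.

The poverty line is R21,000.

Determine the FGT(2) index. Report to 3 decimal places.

Below z: 19×R6,000, 19×R16,000 (q = 38 of N = 91).
Relative gaps: (21000−6000)/21000 = 0.7143 (×19); (21000−16000)/21000 = 0.2381 (×19).
Squared: 0.5102 (×19); 0.0567 (×19).
Sum = 10.770975; P₂ = 10.770975 / 91 = 0.118.

0.118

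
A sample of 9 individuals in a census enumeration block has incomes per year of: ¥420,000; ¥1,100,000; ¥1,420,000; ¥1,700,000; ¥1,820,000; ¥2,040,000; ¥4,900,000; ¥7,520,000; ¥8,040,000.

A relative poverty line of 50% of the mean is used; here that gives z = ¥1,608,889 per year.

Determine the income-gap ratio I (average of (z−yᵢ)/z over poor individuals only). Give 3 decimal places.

0.391

Below the line: ¥420,000, ¥1,100,000, ¥1,420,000 (q = 3 of N = 9).
Relative gaps: 0.7390, 0.3163, 0.1174; sum = 1.172652.
The income-gap ratio divides by q (the poor only): 1.172652 / 3 = 0.391.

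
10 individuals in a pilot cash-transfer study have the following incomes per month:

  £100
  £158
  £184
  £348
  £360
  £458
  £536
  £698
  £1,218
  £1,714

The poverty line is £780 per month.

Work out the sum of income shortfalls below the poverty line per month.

Below z: £100, £158, £184, £348, £360, £458, £536, £698 (q = 8 of N = 10).
Individual gaps: 780−100 = 680; 780−158 = 622; 780−184 = 596; 780−348 = 432; 780−360 = 420; 780−458 = 322; 780−536 = 244; 780−698 = 82.
Aggregate gap = £3,398.

£3,398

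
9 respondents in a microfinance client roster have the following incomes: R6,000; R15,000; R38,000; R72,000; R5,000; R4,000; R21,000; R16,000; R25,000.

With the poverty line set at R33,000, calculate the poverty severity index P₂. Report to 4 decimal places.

Poor units: R4,000, R5,000, R6,000, R15,000, R16,000, R21,000, R25,000 (q = 7 of N = 9).
Gap ratios (z−y)/z: (33000−4000)/33000 = 0.8788; (33000−5000)/33000 = 0.8485; (33000−6000)/33000 = 0.8182; (33000−15000)/33000 = 0.5455; (33000−16000)/33000 = 0.5152; (33000−21000)/33000 = 0.3636; (33000−25000)/33000 = 0.2424.
Squared: 0.7723; 0.7199; 0.6694; 0.2975; 0.2654; 0.1322; 0.0588.
Sum = 2.915519; P₂ = 2.915519 / 9 = 0.3239.

0.3239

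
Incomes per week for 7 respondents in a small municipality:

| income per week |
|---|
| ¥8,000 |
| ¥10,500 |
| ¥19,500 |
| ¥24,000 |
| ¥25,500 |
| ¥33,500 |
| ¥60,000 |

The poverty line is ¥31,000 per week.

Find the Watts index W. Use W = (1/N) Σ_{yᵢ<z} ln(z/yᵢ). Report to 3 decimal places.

Poor units: ¥8,000, ¥10,500, ¥19,500, ¥24,000, ¥25,500 (q = 5 of N = 7).
Log shortfalls: ln(31000/8000) = 1.3545; ln(31000/10500) = 1.0826; ln(31000/19500) = 0.4636; ln(31000/24000) = 0.2559; ln(31000/25500) = 0.1953.
W = 3.351972 / 7 = 0.479.

0.479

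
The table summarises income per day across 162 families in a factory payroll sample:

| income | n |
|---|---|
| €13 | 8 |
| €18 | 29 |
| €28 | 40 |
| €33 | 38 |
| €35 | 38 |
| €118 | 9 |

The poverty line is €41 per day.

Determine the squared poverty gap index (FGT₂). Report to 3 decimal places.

Below z: 8×€13, 29×€18, 40×€28, 38×€33, 38×€35 (q = 153 of N = 162).
Relative gaps: (41−13)/41 = 0.6829 (×8); (41−18)/41 = 0.5610 (×29); (41−28)/41 = 0.3171 (×40); (41−33)/41 = 0.1951 (×38); (41−35)/41 = 0.1463 (×38).
Squared: 0.4664 (×8); 0.3147 (×29); 0.1005 (×40); 0.0381 (×38); 0.0214 (×38).
Sum = 19.139203; P₂ = 19.139203 / 162 = 0.118.

0.118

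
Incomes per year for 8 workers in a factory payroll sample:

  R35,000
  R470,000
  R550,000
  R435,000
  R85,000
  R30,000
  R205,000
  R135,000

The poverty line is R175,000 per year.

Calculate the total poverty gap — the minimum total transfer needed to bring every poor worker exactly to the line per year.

Below the line: R30,000, R35,000, R85,000, R135,000 (q = 4 of N = 8).
Individual gaps: 175000−30000 = 145000; 175000−35000 = 140000; 175000−85000 = 90000; 175000−135000 = 40000.
Aggregate gap = R415,000.

R415,000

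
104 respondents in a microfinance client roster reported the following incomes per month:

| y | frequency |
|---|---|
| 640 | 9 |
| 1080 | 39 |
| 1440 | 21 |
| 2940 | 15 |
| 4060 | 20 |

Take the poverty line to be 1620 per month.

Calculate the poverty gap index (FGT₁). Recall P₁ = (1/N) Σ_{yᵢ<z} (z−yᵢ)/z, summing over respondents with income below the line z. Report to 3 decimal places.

0.200

Below z: 9×640, 39×1080, 21×1440 (q = 69 of N = 104).
Relative gaps: (1620−640)/1620 = 0.6049 (×9); (1620−1080)/1620 = 0.3333 (×39); (1620−1440)/1620 = 0.1111 (×21).
Σ = 20.777778. Dividing by the full population N = 104 gives P₁ = 0.200.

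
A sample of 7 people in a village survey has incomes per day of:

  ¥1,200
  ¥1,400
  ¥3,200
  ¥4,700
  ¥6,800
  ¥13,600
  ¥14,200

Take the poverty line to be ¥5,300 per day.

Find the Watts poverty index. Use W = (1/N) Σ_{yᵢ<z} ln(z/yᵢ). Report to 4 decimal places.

0.4916

Below z: ¥1,200, ¥1,400, ¥3,200, ¥4,700 (q = 4 of N = 7).
Log gaps: ln(5300/1200) = 1.4854; ln(5300/1400) = 1.3312; ln(5300/3200) = 0.5046; ln(5300/4700) = 0.1201.
W = 3.441320 / 7 = 0.4916.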